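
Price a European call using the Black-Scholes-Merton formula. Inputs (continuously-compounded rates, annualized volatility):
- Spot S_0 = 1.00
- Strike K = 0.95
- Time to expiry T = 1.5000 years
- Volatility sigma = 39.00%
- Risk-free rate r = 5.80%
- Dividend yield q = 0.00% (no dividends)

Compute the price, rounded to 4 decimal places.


Answer: Price = 0.2483

Derivation:
d1 = (ln(S/K) + (r - q + 0.5*sigma^2) * T) / (sigma * sqrt(T)) = 0.52835346
d2 = d1 - sigma * sqrt(T) = 0.05070296
exp(-rT) = 0.91667710; exp(-qT) = 1.00000000
C = S_0 * exp(-qT) * N(d1) - K * exp(-rT) * N(d2)
N(d1) = 0.70137298; N(d2) = 0.52021889
C = 1.0000 * 1.00000000 * 0.70137298 - 0.9500 * 0.91667710 * 0.52021889 = 0.2483


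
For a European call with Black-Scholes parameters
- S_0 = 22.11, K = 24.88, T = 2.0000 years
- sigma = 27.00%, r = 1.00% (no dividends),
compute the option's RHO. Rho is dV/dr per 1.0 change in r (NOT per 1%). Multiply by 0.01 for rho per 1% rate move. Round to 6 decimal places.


d1 = -0.0658244996; d2 = -0.4476621614
phi(d1) = 0.3980789345; exp(-qT) = 1.0000000000; exp(-rT) = 0.9801986733
N(d2) = 0.3271985169
Rho = K*T*exp(-rT)*N(d2) = 24.8800 * 2.0000 * 0.9801986733 * 0.3271985169 = 15.959005

Answer: Rho = 15.959005


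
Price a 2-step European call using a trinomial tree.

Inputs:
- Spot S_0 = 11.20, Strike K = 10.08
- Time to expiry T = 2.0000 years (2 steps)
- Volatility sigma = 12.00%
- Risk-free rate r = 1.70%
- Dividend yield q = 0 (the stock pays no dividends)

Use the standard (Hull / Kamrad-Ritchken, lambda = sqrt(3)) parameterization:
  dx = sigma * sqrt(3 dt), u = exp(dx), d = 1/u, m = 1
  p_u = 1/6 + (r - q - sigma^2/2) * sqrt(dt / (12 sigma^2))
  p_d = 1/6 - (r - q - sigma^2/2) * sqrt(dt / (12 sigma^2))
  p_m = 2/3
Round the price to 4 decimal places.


Answer: Price = V(0,0) = 1.6902

Derivation:
dt = T/N = 1.000000; dx = sigma*sqrt(3*dt) = 0.207846
u = exp(dx) = 1.231024; d = 1/u = 0.812332
p_u = 0.190242, p_m = 0.666667, p_d = 0.143092
Discount per step: exp(-r*dt) = 0.983144
Stock lattice S(k, j) with j the centered position index:
  k=0: S(0,+0) = 11.2000
  k=1: S(1,-1) = 9.0981; S(1,+0) = 11.2000; S(1,+1) = 13.7875
  k=2: S(2,-2) = 7.3907; S(2,-1) = 9.0981; S(2,+0) = 11.2000; S(2,+1) = 13.7875; S(2,+2) = 16.9727
Terminal payoffs V(N, j) = max(S_T - K, 0):
  V(2,-2) = 0.000000; V(2,-1) = 0.000000; V(2,+0) = 1.120000; V(2,+1) = 3.707465; V(2,+2) = 6.892697
Backward induction: V(k, j) = exp(-r*dt) * [p_u * V(k+1, j+1) + p_m * V(k+1, j) + p_d * V(k+1, j-1)]
  V(1,-1) = exp(-r*dt) * [p_u*1.120000 + p_m*0.000000 + p_d*0.000000] = 0.209479
  V(1,+0) = exp(-r*dt) * [p_u*3.707465 + p_m*1.120000 + p_d*0.000000] = 1.427507
  V(1,+1) = exp(-r*dt) * [p_u*6.892697 + p_m*3.707465 + p_d*1.120000] = 3.876718
  V(0,+0) = exp(-r*dt) * [p_u*3.876718 + p_m*1.427507 + p_d*0.209479] = 1.690181


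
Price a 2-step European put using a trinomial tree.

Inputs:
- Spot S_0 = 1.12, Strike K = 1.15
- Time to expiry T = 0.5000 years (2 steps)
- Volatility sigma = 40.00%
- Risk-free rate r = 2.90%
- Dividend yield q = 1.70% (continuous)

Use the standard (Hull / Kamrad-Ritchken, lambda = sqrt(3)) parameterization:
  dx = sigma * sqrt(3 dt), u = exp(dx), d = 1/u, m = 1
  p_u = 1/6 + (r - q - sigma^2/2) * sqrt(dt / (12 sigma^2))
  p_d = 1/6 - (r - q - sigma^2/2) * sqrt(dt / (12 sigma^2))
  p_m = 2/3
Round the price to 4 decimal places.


dt = T/N = 0.250000; dx = sigma*sqrt(3*dt) = 0.346410
u = exp(dx) = 1.413982; d = 1/u = 0.707222
p_u = 0.142129, p_m = 0.666667, p_d = 0.191204
Discount per step: exp(-r*dt) = 0.992776
Stock lattice S(k, j) with j the centered position index:
  k=0: S(0,+0) = 1.1200
  k=1: S(1,-1) = 0.7921; S(1,+0) = 1.1200; S(1,+1) = 1.5837
  k=2: S(2,-2) = 0.5602; S(2,-1) = 0.7921; S(2,+0) = 1.1200; S(2,+1) = 1.5837; S(2,+2) = 2.2393
Terminal payoffs V(N, j) = max(K - S_T, 0):
  V(2,-2) = 0.589817; V(2,-1) = 0.357911; V(2,+0) = 0.030000; V(2,+1) = 0.000000; V(2,+2) = 0.000000
Backward induction: V(k, j) = exp(-r*dt) * [p_u * V(k+1, j+1) + p_m * V(k+1, j) + p_d * V(k+1, j-1)]
  V(1,-1) = exp(-r*dt) * [p_u*0.030000 + p_m*0.357911 + p_d*0.589817] = 0.353077
  V(1,+0) = exp(-r*dt) * [p_u*0.000000 + p_m*0.030000 + p_d*0.357911] = 0.087795
  V(1,+1) = exp(-r*dt) * [p_u*0.000000 + p_m*0.000000 + p_d*0.030000] = 0.005695
  V(0,+0) = exp(-r*dt) * [p_u*0.005695 + p_m*0.087795 + p_d*0.353077] = 0.125933

Answer: Price = V(0,0) = 0.1259


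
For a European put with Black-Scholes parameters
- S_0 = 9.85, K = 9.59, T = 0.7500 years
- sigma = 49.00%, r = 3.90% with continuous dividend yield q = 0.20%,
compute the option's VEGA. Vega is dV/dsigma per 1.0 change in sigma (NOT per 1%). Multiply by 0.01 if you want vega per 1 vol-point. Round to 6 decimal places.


Answer: Vega = 3.206515

Derivation:
d1 = 0.3406085367; d2 = -0.0837439112
phi(d1) = 0.3764591937; exp(-qT) = 0.9985011244; exp(-rT) = 0.9711736407
Vega = S * exp(-qT) * phi(d1) * sqrt(T) = 9.8500 * 0.9985011244 * 0.3764591937 * 0.8660254038 = 3.206515


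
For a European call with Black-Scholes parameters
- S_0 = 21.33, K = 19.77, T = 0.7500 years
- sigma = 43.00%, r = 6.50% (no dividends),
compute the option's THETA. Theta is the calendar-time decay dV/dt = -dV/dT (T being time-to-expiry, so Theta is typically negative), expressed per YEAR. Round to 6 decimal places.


d1 = 0.5210556514; d2 = 0.1486647278
phi(d1) = 0.3483010701; exp(-qT) = 1.0000000000; exp(-rT) = 0.9524192047
Theta = -S*exp(-qT)*phi(d1)*sigma/(2*sqrt(T)) - r*K*exp(-rT)*N(d2) + q*S*exp(-qT)*N(d1)
N(d1) = 0.6988359981; N(d2) = 0.5590909025; sqrt(T) = 0.8660254038
Term 1 = -21.3300 * 1.0000000000 * 0.3483010701 * 0.4300 / (2 * 0.8660254038) = -1.8443931153
Term 2 = -0.0650 * 19.7700 * 0.9524192047 * 0.5590909025 = -0.6842748773
Term 3 = 0 (no dividend yield, q = 0)
Theta = -1.8443931153 + (-0.6842748773) + (0.0000000000) = -2.528668

Answer: Theta = -2.528668


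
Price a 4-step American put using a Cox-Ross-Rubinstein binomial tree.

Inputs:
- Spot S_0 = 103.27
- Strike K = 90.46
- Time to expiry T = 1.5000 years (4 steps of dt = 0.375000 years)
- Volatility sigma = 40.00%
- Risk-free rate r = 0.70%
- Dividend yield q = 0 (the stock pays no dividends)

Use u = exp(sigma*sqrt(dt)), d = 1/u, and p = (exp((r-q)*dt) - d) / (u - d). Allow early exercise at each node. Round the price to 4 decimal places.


dt = T/N = 0.375000
u = exp(sigma*sqrt(dt)) = 1.277556; d = 1/u = 0.782744
p = (exp((r-q)*dt) - d) / (u - d) = 0.444379
Discount per step: exp(-r*dt) = 0.997378
Stock lattice S(k, i) with i counting down-moves:
  k=0: S(0,0) = 103.2700
  k=1: S(1,0) = 131.9332; S(1,1) = 80.8340
  k=2: S(2,0) = 168.5521; S(2,1) = 103.2700; S(2,2) = 63.2724
  k=3: S(3,0) = 215.3348; S(3,1) = 131.9332; S(3,2) = 80.8340; S(3,3) = 49.5261
  k=4: S(4,0) = 275.1022; S(4,1) = 168.5521; S(4,2) = 103.2700; S(4,3) = 63.2724; S(4,4) = 38.7663
Terminal payoffs V(N, i) = max(K - S_T, 0):
  V(4,0) = 0.000000; V(4,1) = 0.000000; V(4,2) = 0.000000; V(4,3) = 27.187616; V(4,4) = 51.693711
Backward induction: V(k, i) = exp(-r*dt) * [p * V(k+1, i) + (1-p) * V(k+1, i+1)]; then take max(V_cont, immediate exercise) for American.
  V(3,0) = exp(-r*dt) * [p*0.000000 + (1-p)*0.000000] = 0.000000; exercise = 0.000000; V(3,0) = max -> 0.000000
  V(3,1) = exp(-r*dt) * [p*0.000000 + (1-p)*0.000000] = 0.000000; exercise = 0.000000; V(3,1) = max -> 0.000000
  V(3,2) = exp(-r*dt) * [p*0.000000 + (1-p)*27.187616] = 15.066405; exercise = 9.625978; V(3,2) = max -> 15.066405
  V(3,3) = exp(-r*dt) * [p*27.187616 + (1-p)*51.693711] = 40.696744; exercise = 40.933891; V(3,3) = max -> 40.933891
  V(2,0) = exp(-r*dt) * [p*0.000000 + (1-p)*0.000000] = 0.000000; exercise = 0.000000; V(2,0) = max -> 0.000000
  V(2,1) = exp(-r*dt) * [p*0.000000 + (1-p)*15.066405] = 8.349264; exercise = 0.000000; V(2,1) = max -> 8.349264
  V(2,2) = exp(-r*dt) * [p*15.066405 + (1-p)*40.933891] = 29.361744; exercise = 27.187616; V(2,2) = max -> 29.361744
  V(1,0) = exp(-r*dt) * [p*0.000000 + (1-p)*8.349264] = 4.626864; exercise = 0.000000; V(1,0) = max -> 4.626864
  V(1,1) = exp(-r*dt) * [p*8.349264 + (1-p)*29.361744] = 19.971741; exercise = 9.625978; V(1,1) = max -> 19.971741
  V(0,0) = exp(-r*dt) * [p*4.626864 + (1-p)*19.971741] = 13.118317; exercise = 0.000000; V(0,0) = max -> 13.118317

Answer: Price = V(0,0) = 13.1183


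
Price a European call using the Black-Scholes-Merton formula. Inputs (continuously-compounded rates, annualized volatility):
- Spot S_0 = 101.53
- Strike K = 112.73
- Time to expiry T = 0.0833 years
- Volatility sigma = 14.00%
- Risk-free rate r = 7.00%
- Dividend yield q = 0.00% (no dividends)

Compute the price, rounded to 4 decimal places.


Answer: Price = 0.0102

Derivation:
d1 = (ln(S/K) + (r - q + 0.5*sigma^2) * T) / (sigma * sqrt(T)) = -2.42520572
d2 = d1 - sigma * sqrt(T) = -2.46561216
exp(-rT) = 0.99418597; exp(-qT) = 1.00000000
C = S_0 * exp(-qT) * N(d1) - K * exp(-rT) * N(d2)
N(d1) = 0.00764986; N(d2) = 0.00683897
C = 101.5300 * 1.00000000 * 0.00764986 - 112.7300 * 0.99418597 * 0.00683897 = 0.0102


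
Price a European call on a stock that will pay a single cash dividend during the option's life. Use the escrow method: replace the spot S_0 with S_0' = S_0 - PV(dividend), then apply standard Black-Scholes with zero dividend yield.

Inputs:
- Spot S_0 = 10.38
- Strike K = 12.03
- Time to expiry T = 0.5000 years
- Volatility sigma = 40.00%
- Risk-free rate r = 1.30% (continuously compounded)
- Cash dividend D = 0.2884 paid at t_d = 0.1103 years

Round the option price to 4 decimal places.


Answer: Price = 0.5228

Derivation:
PV(D) = D * exp(-r * t_d) = 0.2884 * 0.99856713 = 0.28798676
S_0' = S_0 - PV(D) = 10.3800 - 0.28798676 = 10.09201324
d1 = (ln(S_0'/K) + (r + sigma^2/2)*T) / (sigma*sqrt(T)) = -0.45664669
d2 = d1 - sigma*sqrt(T) = -0.73948940
exp(-rT) = 0.99352108
N(d1) = 0.32396251; N(d2) = 0.22980494
C = S_0' * N(d1) - K * exp(-rT) * N(d2) = 10.09201324 * 0.32396251 - 12.0300 * 0.99352108 * 0.22980494 = 0.5228


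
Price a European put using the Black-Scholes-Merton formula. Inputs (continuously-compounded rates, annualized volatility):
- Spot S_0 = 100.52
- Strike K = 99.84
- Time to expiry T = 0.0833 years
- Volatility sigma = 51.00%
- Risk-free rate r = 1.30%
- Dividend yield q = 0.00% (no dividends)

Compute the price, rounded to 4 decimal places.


Answer: Price = 5.4887

Derivation:
d1 = (ln(S/K) + (r - q + 0.5*sigma^2) * T) / (sigma * sqrt(T)) = 0.12706878
d2 = d1 - sigma * sqrt(T) = -0.02012609
exp(-rT) = 0.99891769; exp(-qT) = 1.00000000
P = K * exp(-rT) * N(-d2) - S_0 * exp(-qT) * N(-d1)
N(-d1) = 0.44944298; N(-d2) = 0.50802861
P = 99.8400 * 0.99891769 * 0.50802861 - 100.5200 * 1.00000000 * 0.44944298 = 5.4887


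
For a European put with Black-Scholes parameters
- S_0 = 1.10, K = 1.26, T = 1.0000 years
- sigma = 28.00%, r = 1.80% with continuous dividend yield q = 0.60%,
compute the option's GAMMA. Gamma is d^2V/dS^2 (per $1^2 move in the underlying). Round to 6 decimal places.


d1 = -0.3021483613; d2 = -0.5821483613
phi(d1) = 0.3811412074; exp(-qT) = 0.9940179641; exp(-rT) = 0.9821610324
Gamma = exp(-qT) * phi(d1) / (S * sigma * sqrt(T)) = 0.9940179641 * 0.3811412074 / (1.1000 * 0.2800 * 1.0000000000) = 1.230069

Answer: Gamma = 1.230069


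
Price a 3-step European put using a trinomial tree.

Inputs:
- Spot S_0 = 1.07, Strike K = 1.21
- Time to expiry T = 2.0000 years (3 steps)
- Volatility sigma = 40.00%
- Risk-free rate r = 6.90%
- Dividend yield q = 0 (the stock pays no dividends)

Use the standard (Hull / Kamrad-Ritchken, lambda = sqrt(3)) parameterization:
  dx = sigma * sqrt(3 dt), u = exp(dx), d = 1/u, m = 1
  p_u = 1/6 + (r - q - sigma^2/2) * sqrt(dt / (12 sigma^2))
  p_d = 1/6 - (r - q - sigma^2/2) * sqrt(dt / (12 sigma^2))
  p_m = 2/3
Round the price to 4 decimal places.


dt = T/N = 0.666667; dx = sigma*sqrt(3*dt) = 0.565685
u = exp(dx) = 1.760654; d = 1/u = 0.567971
p_u = 0.160185, p_m = 0.666667, p_d = 0.173148
Discount per step: exp(-r*dt) = 0.955042
Stock lattice S(k, j) with j the centered position index:
  k=0: S(0,+0) = 1.0700
  k=1: S(1,-1) = 0.6077; S(1,+0) = 1.0700; S(1,+1) = 1.8839
  k=2: S(2,-2) = 0.3452; S(2,-1) = 0.6077; S(2,+0) = 1.0700; S(2,+1) = 1.8839; S(2,+2) = 3.3169
  k=3: S(3,-3) = 0.1960; S(3,-2) = 0.3452; S(3,-1) = 0.6077; S(3,+0) = 1.0700; S(3,+1) = 1.8839; S(3,+2) = 3.3169; S(3,+3) = 5.8399
Terminal payoffs V(N, j) = max(K - S_T, 0):
  V(3,-3) = 1.013952; V(3,-2) = 0.864828; V(3,-1) = 0.602271; V(3,+0) = 0.140000; V(3,+1) = 0.000000; V(3,+2) = 0.000000; V(3,+3) = 0.000000
Backward induction: V(k, j) = exp(-r*dt) * [p_u * V(k+1, j+1) + p_m * V(k+1, j) + p_d * V(k+1, j-1)]
  V(2,-2) = exp(-r*dt) * [p_u*0.602271 + p_m*0.864828 + p_d*1.013952] = 0.810440
  V(2,-1) = exp(-r*dt) * [p_u*0.140000 + p_m*0.602271 + p_d*0.864828] = 0.547892
  V(2,+0) = exp(-r*dt) * [p_u*0.000000 + p_m*0.140000 + p_d*0.602271] = 0.188731
  V(2,+1) = exp(-r*dt) * [p_u*0.000000 + p_m*0.000000 + p_d*0.140000] = 0.023151
  V(2,+2) = exp(-r*dt) * [p_u*0.000000 + p_m*0.000000 + p_d*0.000000] = 0.000000
  V(1,-1) = exp(-r*dt) * [p_u*0.188731 + p_m*0.547892 + p_d*0.810440] = 0.511730
  V(1,+0) = exp(-r*dt) * [p_u*0.023151 + p_m*0.188731 + p_d*0.547892] = 0.214308
  V(1,+1) = exp(-r*dt) * [p_u*0.000000 + p_m*0.023151 + p_d*0.188731] = 0.045949
  V(0,+0) = exp(-r*dt) * [p_u*0.045949 + p_m*0.214308 + p_d*0.511730] = 0.228100

Answer: Price = V(0,0) = 0.2281


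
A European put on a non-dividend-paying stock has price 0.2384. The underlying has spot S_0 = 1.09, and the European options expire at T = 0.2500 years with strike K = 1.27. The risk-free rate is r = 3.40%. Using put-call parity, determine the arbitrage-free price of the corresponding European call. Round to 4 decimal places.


Put-call parity: C - P = S_0 * exp(-qT) - K * exp(-rT).
S_0 * exp(-qT) = 1.0900 * 1.00000000 = 1.09000000
K * exp(-rT) = 1.2700 * 0.99153602 = 1.25925075
C = P + S*exp(-qT) - K*exp(-rT)
C = 0.2384 + 1.09000000 - 1.25925075 = 0.0691

Answer: Call price = 0.0691


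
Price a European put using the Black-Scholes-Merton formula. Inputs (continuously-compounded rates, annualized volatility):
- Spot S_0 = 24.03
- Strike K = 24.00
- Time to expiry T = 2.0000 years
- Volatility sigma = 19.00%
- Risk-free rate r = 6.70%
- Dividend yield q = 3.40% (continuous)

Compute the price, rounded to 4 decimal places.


d1 = (ln(S/K) + (r - q + 0.5*sigma^2) * T) / (sigma * sqrt(T)) = 0.38462597
d2 = d1 - sigma * sqrt(T) = 0.11592539
exp(-rT) = 0.87459006; exp(-qT) = 0.93426047
P = K * exp(-rT) * N(-d2) - S_0 * exp(-qT) * N(-d1)
N(-d1) = 0.35025728; N(-d2) = 0.45385584
P = 24.0000 * 0.87459006 * 0.45385584 - 24.0300 * 0.93426047 * 0.35025728 = 1.6631

Answer: Price = 1.6631


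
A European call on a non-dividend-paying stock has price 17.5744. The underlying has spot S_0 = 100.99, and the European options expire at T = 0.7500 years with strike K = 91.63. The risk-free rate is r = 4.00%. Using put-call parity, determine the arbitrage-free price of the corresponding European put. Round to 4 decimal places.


Put-call parity: C - P = S_0 * exp(-qT) - K * exp(-rT).
S_0 * exp(-qT) = 100.9900 * 1.00000000 = 100.99000000
K * exp(-rT) = 91.6300 * 0.97044553 = 88.92192424
P = C - S*exp(-qT) + K*exp(-rT)
P = 17.5744 - 100.99000000 + 88.92192424 = 5.5063

Answer: Put price = 5.5063


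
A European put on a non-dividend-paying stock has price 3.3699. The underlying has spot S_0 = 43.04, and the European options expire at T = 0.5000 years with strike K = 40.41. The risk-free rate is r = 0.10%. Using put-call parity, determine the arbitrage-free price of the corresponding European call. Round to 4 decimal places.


Answer: Call price = 6.0201

Derivation:
Put-call parity: C - P = S_0 * exp(-qT) - K * exp(-rT).
S_0 * exp(-qT) = 43.0400 * 1.00000000 = 43.04000000
K * exp(-rT) = 40.4100 * 0.99950012 = 40.38980005
C = P + S*exp(-qT) - K*exp(-rT)
C = 3.3699 + 43.04000000 - 40.38980005 = 6.0201


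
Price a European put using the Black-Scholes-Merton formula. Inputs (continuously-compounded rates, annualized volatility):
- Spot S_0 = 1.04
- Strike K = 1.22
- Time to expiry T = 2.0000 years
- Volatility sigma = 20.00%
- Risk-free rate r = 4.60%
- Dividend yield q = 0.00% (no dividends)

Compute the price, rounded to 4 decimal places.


d1 = (ln(S/K) + (r - q + 0.5*sigma^2) * T) / (sigma * sqrt(T)) = -0.09768732
d2 = d1 - sigma * sqrt(T) = -0.38053003
exp(-rT) = 0.91210515; exp(-qT) = 1.00000000
P = K * exp(-rT) * N(-d2) - S_0 * exp(-qT) * N(-d1)
N(-d1) = 0.53890971; N(-d2) = 0.64822399
P = 1.2200 * 0.91210515 * 0.64822399 - 1.0400 * 1.00000000 * 0.53890971 = 0.1609

Answer: Price = 0.1609


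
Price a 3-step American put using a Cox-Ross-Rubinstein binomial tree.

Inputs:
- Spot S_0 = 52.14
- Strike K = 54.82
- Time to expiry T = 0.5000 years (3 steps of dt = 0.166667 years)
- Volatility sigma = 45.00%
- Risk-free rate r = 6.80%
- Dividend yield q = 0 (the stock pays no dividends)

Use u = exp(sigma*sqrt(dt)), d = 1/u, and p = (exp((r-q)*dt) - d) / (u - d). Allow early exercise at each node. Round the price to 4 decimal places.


Answer: Price = V(0,0) = 7.6929

Derivation:
dt = T/N = 0.166667
u = exp(sigma*sqrt(dt)) = 1.201669; d = 1/u = 0.832176
p = (exp((r-q)*dt) - d) / (u - d) = 0.485048
Discount per step: exp(-r*dt) = 0.988731
Stock lattice S(k, i) with i counting down-moves:
  k=0: S(0,0) = 52.1400
  k=1: S(1,0) = 62.6550; S(1,1) = 43.3896
  k=2: S(2,0) = 75.2906; S(2,1) = 52.1400; S(2,2) = 36.1078
  k=3: S(3,0) = 90.4745; S(3,1) = 62.6550; S(3,2) = 43.3896; S(3,3) = 30.0480
Terminal payoffs V(N, i) = max(K - S_T, 0):
  V(3,0) = 0.000000; V(3,1) = 0.000000; V(3,2) = 11.430361; V(3,3) = 24.771967
Backward induction: V(k, i) = exp(-r*dt) * [p * V(k+1, i) + (1-p) * V(k+1, i+1)]; then take max(V_cont, immediate exercise) for American.
  V(2,0) = exp(-r*dt) * [p*0.000000 + (1-p)*0.000000] = 0.000000; exercise = 0.000000; V(2,0) = max -> 0.000000
  V(2,1) = exp(-r*dt) * [p*0.000000 + (1-p)*11.430361] = 5.819756; exercise = 2.680000; V(2,1) = max -> 5.819756
  V(2,2) = exp(-r*dt) * [p*11.430361 + (1-p)*24.771967] = 18.094413; exercise = 18.712199; V(2,2) = max -> 18.712199
  V(1,0) = exp(-r*dt) * [p*0.000000 + (1-p)*5.819756] = 2.963123; exercise = 0.000000; V(1,0) = max -> 2.963123
  V(1,1) = exp(-r*dt) * [p*5.819756 + (1-p)*18.712199] = 12.318345; exercise = 11.430361; V(1,1) = max -> 12.318345
  V(0,0) = exp(-r*dt) * [p*2.963123 + (1-p)*12.318345] = 7.692932; exercise = 2.680000; V(0,0) = max -> 7.692932


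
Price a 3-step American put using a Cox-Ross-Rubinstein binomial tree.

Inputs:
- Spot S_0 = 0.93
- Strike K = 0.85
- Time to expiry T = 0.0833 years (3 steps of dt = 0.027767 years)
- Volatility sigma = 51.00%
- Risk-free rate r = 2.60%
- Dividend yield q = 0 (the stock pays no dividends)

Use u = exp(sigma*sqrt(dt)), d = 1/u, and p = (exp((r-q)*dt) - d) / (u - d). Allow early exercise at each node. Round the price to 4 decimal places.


Answer: Price = V(0,0) = 0.0178

Derivation:
dt = T/N = 0.027767
u = exp(sigma*sqrt(dt)) = 1.088699; d = 1/u = 0.918528
p = (exp((r-q)*dt) - d) / (u - d) = 0.483011
Discount per step: exp(-r*dt) = 0.999278
Stock lattice S(k, i) with i counting down-moves:
  k=0: S(0,0) = 0.9300
  k=1: S(1,0) = 1.0125; S(1,1) = 0.8542
  k=2: S(2,0) = 1.1023; S(2,1) = 0.9300; S(2,2) = 0.7846
  k=3: S(3,0) = 1.2001; S(3,1) = 1.0125; S(3,2) = 0.8542; S(3,3) = 0.7207
Terminal payoffs V(N, i) = max(K - S_T, 0):
  V(3,0) = 0.000000; V(3,1) = 0.000000; V(3,2) = 0.000000; V(3,3) = 0.129291
Backward induction: V(k, i) = exp(-r*dt) * [p * V(k+1, i) + (1-p) * V(k+1, i+1)]; then take max(V_cont, immediate exercise) for American.
  V(2,0) = exp(-r*dt) * [p*0.000000 + (1-p)*0.000000] = 0.000000; exercise = 0.000000; V(2,0) = max -> 0.000000
  V(2,1) = exp(-r*dt) * [p*0.000000 + (1-p)*0.000000] = 0.000000; exercise = 0.000000; V(2,1) = max -> 0.000000
  V(2,2) = exp(-r*dt) * [p*0.000000 + (1-p)*0.129291] = 0.066794; exercise = 0.065365; V(2,2) = max -> 0.066794
  V(1,0) = exp(-r*dt) * [p*0.000000 + (1-p)*0.000000] = 0.000000; exercise = 0.000000; V(1,0) = max -> 0.000000
  V(1,1) = exp(-r*dt) * [p*0.000000 + (1-p)*0.066794] = 0.034507; exercise = 0.000000; V(1,1) = max -> 0.034507
  V(0,0) = exp(-r*dt) * [p*0.000000 + (1-p)*0.034507] = 0.017827; exercise = 0.000000; V(0,0) = max -> 0.017827


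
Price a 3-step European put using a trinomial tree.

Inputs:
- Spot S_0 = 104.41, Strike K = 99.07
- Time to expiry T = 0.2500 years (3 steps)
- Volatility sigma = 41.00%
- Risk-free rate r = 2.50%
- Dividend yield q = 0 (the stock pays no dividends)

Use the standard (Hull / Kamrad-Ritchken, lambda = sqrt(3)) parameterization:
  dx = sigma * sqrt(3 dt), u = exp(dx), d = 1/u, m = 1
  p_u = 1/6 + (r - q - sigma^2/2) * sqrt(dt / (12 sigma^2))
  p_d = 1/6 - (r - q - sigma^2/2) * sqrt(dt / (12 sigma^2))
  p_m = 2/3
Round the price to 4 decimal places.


Answer: Price = V(0,0) = 5.6546

Derivation:
dt = T/N = 0.083333; dx = sigma*sqrt(3*dt) = 0.205000
u = exp(dx) = 1.227525; d = 1/u = 0.814647
p_u = 0.154665, p_m = 0.666667, p_d = 0.178669
Discount per step: exp(-r*dt) = 0.997919
Stock lattice S(k, j) with j the centered position index:
  k=0: S(0,+0) = 104.4100
  k=1: S(1,-1) = 85.0573; S(1,+0) = 104.4100; S(1,+1) = 128.1659
  k=2: S(2,-2) = 69.2917; S(2,-1) = 85.0573; S(2,+0) = 104.4100; S(2,+1) = 128.1659; S(2,+2) = 157.3268
  k=3: S(3,-3) = 56.4483; S(3,-2) = 69.2917; S(3,-1) = 85.0573; S(3,+0) = 104.4100; S(3,+1) = 128.1659; S(3,+2) = 157.3268; S(3,+3) = 193.1226
Terminal payoffs V(N, j) = max(K - S_T, 0):
  V(3,-3) = 42.621684; V(3,-2) = 29.778277; V(3,-1) = 14.012674; V(3,+0) = 0.000000; V(3,+1) = 0.000000; V(3,+2) = 0.000000; V(3,+3) = 0.000000
Backward induction: V(k, j) = exp(-r*dt) * [p_u * V(k+1, j+1) + p_m * V(k+1, j) + p_d * V(k+1, j-1)]
  V(2,-2) = exp(-r*dt) * [p_u*14.012674 + p_m*29.778277 + p_d*42.621684] = 29.572936
  V(2,-1) = exp(-r*dt) * [p_u*0.000000 + p_m*14.012674 + p_d*29.778277] = 14.631714
  V(2,+0) = exp(-r*dt) * [p_u*0.000000 + p_m*0.000000 + p_d*14.012674] = 2.498416
  V(2,+1) = exp(-r*dt) * [p_u*0.000000 + p_m*0.000000 + p_d*0.000000] = 0.000000
  V(2,+2) = exp(-r*dt) * [p_u*0.000000 + p_m*0.000000 + p_d*0.000000] = 0.000000
  V(1,-1) = exp(-r*dt) * [p_u*2.498416 + p_m*14.631714 + p_d*29.572936] = 15.392549
  V(1,+0) = exp(-r*dt) * [p_u*0.000000 + p_m*2.498416 + p_d*14.631714] = 4.270933
  V(1,+1) = exp(-r*dt) * [p_u*0.000000 + p_m*0.000000 + p_d*2.498416] = 0.445460
  V(0,+0) = exp(-r*dt) * [p_u*0.445460 + p_m*4.270933 + p_d*15.392549] = 5.654560


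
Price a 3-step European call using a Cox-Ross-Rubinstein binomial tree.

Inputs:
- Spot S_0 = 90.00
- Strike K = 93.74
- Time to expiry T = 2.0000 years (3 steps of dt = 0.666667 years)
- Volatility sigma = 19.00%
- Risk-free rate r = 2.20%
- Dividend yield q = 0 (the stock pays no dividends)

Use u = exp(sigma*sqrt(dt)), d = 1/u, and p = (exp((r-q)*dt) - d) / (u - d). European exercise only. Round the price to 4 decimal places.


Answer: Price = V(0,0) = 10.3967

Derivation:
dt = T/N = 0.666667
u = exp(sigma*sqrt(dt)) = 1.167815; d = 1/u = 0.856300
p = (exp((r-q)*dt) - d) / (u - d) = 0.508723
Discount per step: exp(-r*dt) = 0.985440
Stock lattice S(k, i) with i counting down-moves:
  k=0: S(0,0) = 90.0000
  k=1: S(1,0) = 105.1033; S(1,1) = 77.0670
  k=2: S(2,0) = 122.7412; S(2,1) = 90.0000; S(2,2) = 65.9925
  k=3: S(3,0) = 143.3390; S(3,1) = 105.1033; S(3,2) = 77.0670; S(3,3) = 56.5094
Terminal payoffs V(N, i) = max(S_T - K, 0):
  V(3,0) = 49.599038; V(3,1) = 11.363336; V(3,2) = 0.000000; V(3,3) = 0.000000
Backward induction: V(k, i) = exp(-r*dt) * [p * V(k+1, i) + (1-p) * V(k+1, i+1)].
  V(2,0) = exp(-r*dt) * [p*49.599038 + (1-p)*11.363336] = 30.366057
  V(2,1) = exp(-r*dt) * [p*11.363336 + (1-p)*0.000000] = 5.696621
  V(2,2) = exp(-r*dt) * [p*0.000000 + (1-p)*0.000000] = 0.000000
  V(1,0) = exp(-r*dt) * [p*30.366057 + (1-p)*5.696621] = 17.980862
  V(1,1) = exp(-r*dt) * [p*5.696621 + (1-p)*0.000000] = 2.855807
  V(0,0) = exp(-r*dt) * [p*17.980862 + (1-p)*2.855807] = 10.396658


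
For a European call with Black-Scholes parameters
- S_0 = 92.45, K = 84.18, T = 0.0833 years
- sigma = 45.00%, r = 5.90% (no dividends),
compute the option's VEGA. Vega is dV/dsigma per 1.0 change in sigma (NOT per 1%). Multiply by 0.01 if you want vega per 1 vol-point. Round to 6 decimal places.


Answer: Vega = 7.578639

Derivation:
d1 = 0.8243086737; d2 = 0.6944308465
phi(d1) = 0.2840284335; exp(-qT) = 1.0000000000; exp(-rT) = 0.9950973574
Vega = S * exp(-qT) * phi(d1) * sqrt(T) = 92.4500 * 1.0000000000 * 0.2840284335 * 0.2886173938 = 7.578639


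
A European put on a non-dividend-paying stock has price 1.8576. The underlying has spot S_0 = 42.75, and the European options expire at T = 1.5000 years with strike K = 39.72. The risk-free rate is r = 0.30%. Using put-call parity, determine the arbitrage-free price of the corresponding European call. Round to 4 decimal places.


Answer: Call price = 5.0659

Derivation:
Put-call parity: C - P = S_0 * exp(-qT) - K * exp(-rT).
S_0 * exp(-qT) = 42.7500 * 1.00000000 = 42.75000000
K * exp(-rT) = 39.7200 * 0.99551011 = 39.54166156
C = P + S*exp(-qT) - K*exp(-rT)
C = 1.8576 + 42.75000000 - 39.54166156 = 5.0659


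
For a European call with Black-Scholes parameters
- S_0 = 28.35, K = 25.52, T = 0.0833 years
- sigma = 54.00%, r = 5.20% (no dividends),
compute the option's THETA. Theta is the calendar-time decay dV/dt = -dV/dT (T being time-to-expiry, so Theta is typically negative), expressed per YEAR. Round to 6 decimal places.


d1 = 0.7804854911; d2 = 0.6246320984
phi(d1) = 0.2941935679; exp(-qT) = 1.0000000000; exp(-rT) = 0.9956777678
Theta = -S*exp(-qT)*phi(d1)*sigma/(2*sqrt(T)) - r*K*exp(-rT)*N(d2) + q*S*exp(-qT)*N(d1)
N(d1) = 0.7824474178; N(d2) = 0.7338937261; sqrt(T) = 0.2886173938
Term 1 = -28.3500 * 1.0000000000 * 0.2941935679 * 0.5400 / (2 * 0.2886173938) = -7.8023872222
Term 2 = -0.0520 * 25.5200 * 0.9956777678 * 0.7338937261 = -0.9696968810
Term 3 = 0 (no dividend yield, q = 0)
Theta = -7.8023872222 + (-0.9696968810) + (0.0000000000) = -8.772084

Answer: Theta = -8.772084


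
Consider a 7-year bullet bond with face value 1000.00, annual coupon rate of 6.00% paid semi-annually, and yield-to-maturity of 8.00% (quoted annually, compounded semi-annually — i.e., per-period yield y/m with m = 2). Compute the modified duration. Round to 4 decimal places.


Answer: Modified duration = 5.5155

Derivation:
Coupon per period c = face * coupon_rate / m = 30.000000
Periods per year m = 2; per-period yield y/m = 0.040000
Number of cashflows N = 14
Cashflows (t years, CF_t, discount factor 1/(1+y/m)^(m*t), PV):
  t = 0.5000: CF_t = 30.000000, DF = 0.961538, PV = 28.846154
  t = 1.0000: CF_t = 30.000000, DF = 0.924556, PV = 27.736686
  t = 1.5000: CF_t = 30.000000, DF = 0.888996, PV = 26.669891
  t = 2.0000: CF_t = 30.000000, DF = 0.854804, PV = 25.644126
  t = 2.5000: CF_t = 30.000000, DF = 0.821927, PV = 24.657813
  t = 3.0000: CF_t = 30.000000, DF = 0.790315, PV = 23.709436
  t = 3.5000: CF_t = 30.000000, DF = 0.759918, PV = 22.797534
  t = 4.0000: CF_t = 30.000000, DF = 0.730690, PV = 21.920706
  t = 4.5000: CF_t = 30.000000, DF = 0.702587, PV = 21.077602
  t = 5.0000: CF_t = 30.000000, DF = 0.675564, PV = 20.266925
  t = 5.5000: CF_t = 30.000000, DF = 0.649581, PV = 19.487428
  t = 6.0000: CF_t = 30.000000, DF = 0.624597, PV = 18.737911
  t = 6.5000: CF_t = 30.000000, DF = 0.600574, PV = 18.017223
  t = 7.0000: CF_t = 1030.000000, DF = 0.577475, PV = 594.799335
Price P = sum_t PV_t = 894.368771
First compute Macaulay numerator sum_t t * PV_t:
  t * PV_t at t = 0.5000: 14.423077
  t * PV_t at t = 1.0000: 27.736686
  t * PV_t at t = 1.5000: 40.004836
  t * PV_t at t = 2.0000: 51.288251
  t * PV_t at t = 2.5000: 61.644533
  t * PV_t at t = 3.0000: 71.128307
  t * PV_t at t = 3.5000: 79.791370
  t * PV_t at t = 4.0000: 87.682825
  t * PV_t at t = 4.5000: 94.849209
  t * PV_t at t = 5.0000: 101.334625
  t * PV_t at t = 5.5000: 107.180854
  t * PV_t at t = 6.0000: 112.427469
  t * PV_t at t = 6.5000: 117.111947
  t * PV_t at t = 7.0000: 4163.595347
Macaulay duration D = 5130.199337 / 894.368771 = 5.736112
Modified duration = D / (1 + y/m) = 5.736112 / (1 + 0.040000) = 5.515492


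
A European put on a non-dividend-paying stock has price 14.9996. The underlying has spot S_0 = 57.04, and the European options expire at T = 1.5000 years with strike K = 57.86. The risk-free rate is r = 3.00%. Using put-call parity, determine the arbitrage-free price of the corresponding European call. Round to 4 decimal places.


Answer: Call price = 16.7256

Derivation:
Put-call parity: C - P = S_0 * exp(-qT) - K * exp(-rT).
S_0 * exp(-qT) = 57.0400 * 1.00000000 = 57.04000000
K * exp(-rT) = 57.8600 * 0.95599748 = 55.31401430
C = P + S*exp(-qT) - K*exp(-rT)
C = 14.9996 + 57.04000000 - 55.31401430 = 16.7256


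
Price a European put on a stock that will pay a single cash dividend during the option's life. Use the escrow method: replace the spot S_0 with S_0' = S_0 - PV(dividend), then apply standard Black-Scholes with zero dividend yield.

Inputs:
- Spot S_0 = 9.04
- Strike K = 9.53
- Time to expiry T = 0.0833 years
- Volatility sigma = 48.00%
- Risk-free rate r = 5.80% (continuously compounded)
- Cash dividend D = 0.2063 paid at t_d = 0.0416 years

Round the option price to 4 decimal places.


Answer: Price = 0.8956

Derivation:
PV(D) = D * exp(-r * t_d) = 0.2063 * 0.99759011 = 0.20580284
S_0' = S_0 - PV(D) = 9.0400 - 0.20580284 = 8.83419716
d1 = (ln(S_0'/K) + (r + sigma^2/2)*T) / (sigma*sqrt(T)) = -0.44311061
d2 = d1 - sigma*sqrt(T) = -0.58164696
exp(-rT) = 0.99518025
N(-d1) = 0.67115713; N(-d2) = 0.71959775
P = K * exp(-rT) * N(-d2) - S_0' * N(-d1) = 9.5300 * 0.99518025 * 0.71959775 - 8.83419716 * 0.67115713 = 0.8956


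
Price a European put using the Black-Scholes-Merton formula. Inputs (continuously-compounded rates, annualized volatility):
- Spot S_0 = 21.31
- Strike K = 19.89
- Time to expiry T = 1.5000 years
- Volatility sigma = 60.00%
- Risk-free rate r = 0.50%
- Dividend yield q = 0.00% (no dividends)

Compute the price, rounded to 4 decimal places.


d1 = (ln(S/K) + (r - q + 0.5*sigma^2) * T) / (sigma * sqrt(T)) = 0.47147146
d2 = d1 - sigma * sqrt(T) = -0.26337546
exp(-rT) = 0.99252805; exp(-qT) = 1.00000000
P = K * exp(-rT) * N(-d2) - S_0 * exp(-qT) * N(-d1)
N(-d1) = 0.31865205; N(-d2) = 0.60386940
P = 19.8900 * 0.99252805 * 0.60386940 - 21.3100 * 1.00000000 * 0.31865205 = 5.1307

Answer: Price = 5.1307


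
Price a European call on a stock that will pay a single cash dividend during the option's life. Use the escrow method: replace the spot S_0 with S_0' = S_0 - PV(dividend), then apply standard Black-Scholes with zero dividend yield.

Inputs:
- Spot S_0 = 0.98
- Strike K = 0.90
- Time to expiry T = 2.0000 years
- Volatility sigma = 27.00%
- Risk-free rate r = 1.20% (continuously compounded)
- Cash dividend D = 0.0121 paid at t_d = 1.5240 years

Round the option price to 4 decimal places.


PV(D) = D * exp(-r * t_d) = 0.0121 * 0.98187821 = 0.01188073
S_0' = S_0 - PV(D) = 0.9800 - 0.01188073 = 0.96811927
d1 = (ln(S_0'/K) + (r + sigma^2/2)*T) / (sigma*sqrt(T)) = 0.44485013
d2 = d1 - sigma*sqrt(T) = 0.06301247
exp(-rT) = 0.97628571
N(d1) = 0.67178597; N(d2) = 0.52512171
C = S_0' * N(d1) - K * exp(-rT) * N(d2) = 0.96811927 * 0.67178597 - 0.9000 * 0.97628571 * 0.52512171 = 0.1890

Answer: Price = 0.1890


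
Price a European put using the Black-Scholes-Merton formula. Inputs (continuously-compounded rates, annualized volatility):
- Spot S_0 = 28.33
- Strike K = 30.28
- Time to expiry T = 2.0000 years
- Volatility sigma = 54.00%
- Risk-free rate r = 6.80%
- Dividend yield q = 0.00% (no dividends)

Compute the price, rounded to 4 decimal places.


d1 = (ln(S/K) + (r - q + 0.5*sigma^2) * T) / (sigma * sqrt(T)) = 0.47275835
d2 = d1 - sigma * sqrt(T) = -0.29091697
exp(-rT) = 0.87284263; exp(-qT) = 1.00000000
P = K * exp(-rT) * N(-d2) - S_0 * exp(-qT) * N(-d1)
N(-d1) = 0.31819280; N(-d2) = 0.61444259
P = 30.2800 * 0.87284263 * 0.61444259 - 28.3300 * 1.00000000 * 0.31819280 = 7.2251

Answer: Price = 7.2251


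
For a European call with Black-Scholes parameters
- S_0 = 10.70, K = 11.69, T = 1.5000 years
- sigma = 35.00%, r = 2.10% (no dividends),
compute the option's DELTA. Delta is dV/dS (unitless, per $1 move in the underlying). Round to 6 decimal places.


Answer: Delta = 0.532431

Derivation:
d1 = 0.0813813013; d2 = -0.3472794037
phi(d1) = 0.3976233847; exp(-qT) = 1.0000000000; exp(-rT) = 0.9689909565
N(d1) = 0.5324306404
Delta = exp(-qT) * N(d1) = 1.0000000000 * 0.5324306404 = 0.532431


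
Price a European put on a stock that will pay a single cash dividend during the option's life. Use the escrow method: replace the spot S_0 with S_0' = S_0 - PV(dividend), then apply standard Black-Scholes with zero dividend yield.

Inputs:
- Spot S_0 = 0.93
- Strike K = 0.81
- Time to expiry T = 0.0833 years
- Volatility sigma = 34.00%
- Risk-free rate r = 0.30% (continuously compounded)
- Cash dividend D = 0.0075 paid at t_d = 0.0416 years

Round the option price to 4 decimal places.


Answer: Price = 0.0036

Derivation:
PV(D) = D * exp(-r * t_d) = 0.0075 * 0.99987521 = 0.00749906
S_0' = S_0 - PV(D) = 0.9300 - 0.00749906 = 0.92250094
d1 = (ln(S_0'/K) + (r + sigma^2/2)*T) / (sigma*sqrt(T)) = 1.37693775
d2 = d1 - sigma*sqrt(T) = 1.27880784
exp(-rT) = 0.99975013
N(-d1) = 0.08426575; N(-d2) = 0.10048237
P = K * exp(-rT) * N(-d2) - S_0' * N(-d1) = 0.8100 * 0.99975013 * 0.10048237 - 0.92250094 * 0.08426575 = 0.0036


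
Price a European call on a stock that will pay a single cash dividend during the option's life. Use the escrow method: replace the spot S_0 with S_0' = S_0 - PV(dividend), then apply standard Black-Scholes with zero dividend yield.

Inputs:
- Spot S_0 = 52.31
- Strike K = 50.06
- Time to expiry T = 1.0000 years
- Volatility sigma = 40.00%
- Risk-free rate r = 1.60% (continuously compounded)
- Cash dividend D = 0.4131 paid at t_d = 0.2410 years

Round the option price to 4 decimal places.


Answer: Price = 9.4017

Derivation:
PV(D) = D * exp(-r * t_d) = 0.4131 * 0.99615142 = 0.41151015
S_0' = S_0 - PV(D) = 52.3100 - 0.41151015 = 51.89848985
d1 = (ln(S_0'/K) + (r + sigma^2/2)*T) / (sigma*sqrt(T)) = 0.33016852
d2 = d1 - sigma*sqrt(T) = -0.06983148
exp(-rT) = 0.98412732
N(d1) = 0.62936368; N(d2) = 0.47216389
C = S_0' * N(d1) - K * exp(-rT) * N(d2) = 51.89848985 * 0.62936368 - 50.0600 * 0.98412732 * 0.47216389 = 9.4017


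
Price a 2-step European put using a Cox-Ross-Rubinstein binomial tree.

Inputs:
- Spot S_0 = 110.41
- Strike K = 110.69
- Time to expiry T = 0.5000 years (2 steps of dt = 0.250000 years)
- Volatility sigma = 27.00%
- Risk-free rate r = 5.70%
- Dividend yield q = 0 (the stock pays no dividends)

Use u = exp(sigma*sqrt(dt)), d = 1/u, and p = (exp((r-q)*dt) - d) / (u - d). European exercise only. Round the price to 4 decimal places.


Answer: Price = V(0,0) = 6.0661

Derivation:
dt = T/N = 0.250000
u = exp(sigma*sqrt(dt)) = 1.144537; d = 1/u = 0.873716
p = (exp((r-q)*dt) - d) / (u - d) = 0.519296
Discount per step: exp(-r*dt) = 0.985851
Stock lattice S(k, i) with i counting down-moves:
  k=0: S(0,0) = 110.4100
  k=1: S(1,0) = 126.3683; S(1,1) = 96.4670
  k=2: S(2,0) = 144.6332; S(2,1) = 110.4100; S(2,2) = 84.2847
Terminal payoffs V(N, i) = max(K - S_T, 0):
  V(2,0) = 0.000000; V(2,1) = 0.280000; V(2,2) = 26.405270
Backward induction: V(k, i) = exp(-r*dt) * [p * V(k+1, i) + (1-p) * V(k+1, i+1)].
  V(1,0) = exp(-r*dt) * [p*0.000000 + (1-p)*0.280000] = 0.132693
  V(1,1) = exp(-r*dt) * [p*0.280000 + (1-p)*26.405270] = 12.656879
  V(0,0) = exp(-r*dt) * [p*0.132693 + (1-p)*12.656879] = 6.066063


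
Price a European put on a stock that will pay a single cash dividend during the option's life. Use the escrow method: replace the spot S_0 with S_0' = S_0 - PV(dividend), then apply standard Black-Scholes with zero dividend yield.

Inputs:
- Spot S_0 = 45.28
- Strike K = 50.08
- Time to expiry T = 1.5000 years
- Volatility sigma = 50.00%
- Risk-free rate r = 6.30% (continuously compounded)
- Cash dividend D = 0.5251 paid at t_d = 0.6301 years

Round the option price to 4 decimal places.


PV(D) = D * exp(-r * t_d) = 0.5251 * 0.96108128 = 0.50466378
S_0' = S_0 - PV(D) = 45.2800 - 0.50466378 = 44.77533622
d1 = (ln(S_0'/K) + (r + sigma^2/2)*T) / (sigma*sqrt(T)) = 0.27766718
d2 = d1 - sigma*sqrt(T) = -0.33470525
exp(-rT) = 0.90982773
N(-d1) = 0.39063393; N(-d2) = 0.63107628
P = K * exp(-rT) * N(-d2) - S_0' * N(-d1) = 50.0800 * 0.90982773 * 0.63107628 - 44.77533622 * 0.39063393 = 11.2637

Answer: Price = 11.2637


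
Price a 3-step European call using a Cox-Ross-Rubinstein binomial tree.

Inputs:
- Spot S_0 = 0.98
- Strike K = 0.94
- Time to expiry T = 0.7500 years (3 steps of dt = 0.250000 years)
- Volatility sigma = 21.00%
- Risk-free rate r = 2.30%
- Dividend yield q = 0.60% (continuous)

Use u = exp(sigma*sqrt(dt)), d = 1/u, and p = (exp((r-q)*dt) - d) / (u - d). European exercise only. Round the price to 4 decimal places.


Answer: Price = V(0,0) = 0.1018

Derivation:
dt = T/N = 0.250000
u = exp(sigma*sqrt(dt)) = 1.110711; d = 1/u = 0.900325
p = (exp((r-q)*dt) - d) / (u - d) = 0.494018
Discount per step: exp(-r*dt) = 0.994266
Stock lattice S(k, i) with i counting down-moves:
  k=0: S(0,0) = 0.9800
  k=1: S(1,0) = 1.0885; S(1,1) = 0.8823
  k=2: S(2,0) = 1.2090; S(2,1) = 0.9800; S(2,2) = 0.7944
  k=3: S(3,0) = 1.3429; S(3,1) = 1.0885; S(3,2) = 0.8823; S(3,3) = 0.7152
Terminal payoffs V(N, i) = max(S_T - K, 0):
  V(3,0) = 0.402854; V(3,1) = 0.148496; V(3,2) = 0.000000; V(3,3) = 0.000000
Backward induction: V(k, i) = exp(-r*dt) * [p * V(k+1, i) + (1-p) * V(k+1, i+1)].
  V(2,0) = exp(-r*dt) * [p*0.402854 + (1-p)*0.148496] = 0.272582
  V(2,1) = exp(-r*dt) * [p*0.148496 + (1-p)*0.000000] = 0.072939
  V(2,2) = exp(-r*dt) * [p*0.000000 + (1-p)*0.000000] = 0.000000
  V(1,0) = exp(-r*dt) * [p*0.272582 + (1-p)*0.072939] = 0.170583
  V(1,1) = exp(-r*dt) * [p*0.072939 + (1-p)*0.000000] = 0.035827
  V(0,0) = exp(-r*dt) * [p*0.170583 + (1-p)*0.035827] = 0.101811


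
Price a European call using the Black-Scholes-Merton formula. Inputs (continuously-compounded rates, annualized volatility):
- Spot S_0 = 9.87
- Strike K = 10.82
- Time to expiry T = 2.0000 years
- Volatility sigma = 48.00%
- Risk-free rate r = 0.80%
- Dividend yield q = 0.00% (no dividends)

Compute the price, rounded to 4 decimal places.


Answer: Price = 2.3531

Derivation:
d1 = (ln(S/K) + (r - q + 0.5*sigma^2) * T) / (sigma * sqrt(T)) = 0.22760527
d2 = d1 - sigma * sqrt(T) = -0.45121724
exp(-rT) = 0.98412732; exp(-qT) = 1.00000000
C = S_0 * exp(-qT) * N(d1) - K * exp(-rT) * N(d2)
N(d1) = 0.59002344; N(d2) = 0.32591649
C = 9.8700 * 1.00000000 * 0.59002344 - 10.8200 * 0.98412732 * 0.32591649 = 2.3531


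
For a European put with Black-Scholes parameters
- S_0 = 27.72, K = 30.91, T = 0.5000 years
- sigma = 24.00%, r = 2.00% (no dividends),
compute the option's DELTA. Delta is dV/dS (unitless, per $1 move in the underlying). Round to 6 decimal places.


Answer: Delta = -0.690783

Derivation:
d1 = -0.4980717674; d2 = -0.6677773949
phi(d1) = 0.3524042672; exp(-qT) = 1.0000000000; exp(-rT) = 0.9900498337
N(-d1) = 0.6907832705
Delta = -exp(-qT) * N(-d1) = -1.0000000000 * 0.6907832705 = -0.690783


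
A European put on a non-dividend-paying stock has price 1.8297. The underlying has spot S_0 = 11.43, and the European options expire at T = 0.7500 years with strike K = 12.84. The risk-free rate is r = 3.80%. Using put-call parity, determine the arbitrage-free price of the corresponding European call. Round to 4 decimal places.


Put-call parity: C - P = S_0 * exp(-qT) - K * exp(-rT).
S_0 * exp(-qT) = 11.4300 * 1.00000000 = 11.43000000
K * exp(-rT) = 12.8400 * 0.97190229 = 12.47922546
C = P + S*exp(-qT) - K*exp(-rT)
C = 1.8297 + 11.43000000 - 12.47922546 = 0.7805

Answer: Call price = 0.7805


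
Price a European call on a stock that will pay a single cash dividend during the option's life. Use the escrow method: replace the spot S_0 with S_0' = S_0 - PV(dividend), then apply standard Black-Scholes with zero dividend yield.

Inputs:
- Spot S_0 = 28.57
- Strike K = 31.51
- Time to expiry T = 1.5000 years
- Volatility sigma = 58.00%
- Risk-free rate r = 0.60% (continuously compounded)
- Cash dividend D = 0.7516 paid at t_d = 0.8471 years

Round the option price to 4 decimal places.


Answer: Price = 6.5951

Derivation:
PV(D) = D * exp(-r * t_d) = 0.7516 * 0.99493029 = 0.74778961
S_0' = S_0 - PV(D) = 28.5700 - 0.74778961 = 27.82221039
d1 = (ln(S_0'/K) + (r + sigma^2/2)*T) / (sigma*sqrt(T)) = 0.19262236
d2 = d1 - sigma*sqrt(T) = -0.51772967
exp(-rT) = 0.99104038
N(d1) = 0.57637263; N(d2) = 0.30232345
C = S_0' * N(d1) - K * exp(-rT) * N(d2) = 27.82221039 * 0.57637263 - 31.5100 * 0.99104038 * 0.30232345 = 6.5951
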